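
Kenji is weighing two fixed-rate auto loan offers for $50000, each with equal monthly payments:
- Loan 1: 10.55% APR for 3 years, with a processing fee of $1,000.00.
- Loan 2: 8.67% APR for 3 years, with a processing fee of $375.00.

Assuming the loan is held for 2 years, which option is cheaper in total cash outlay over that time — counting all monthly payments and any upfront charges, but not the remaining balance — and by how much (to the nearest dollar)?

Loan 2 by $1,681

Loan 1: at 10.55% the monthly rate is 0.0087917, so the payment is 50,000 × 0.0087917 / (1 − 1.0087917^−36) = $1,626.30.
Loan 2: monthly rate = 8.67%/12 = 0.0072250; payment = 50,000 × 0.0072250 / (1 − (1+0.0072250)^−36) = $1,582.32.
Over 24 months: Loan 1 costs 24 × $1,626.30 + $1,000.00 = $40,031.20; Loan 2 costs 24 × $1,582.32 + $375.00 = $38,350.68.
Loan 2 is cheaper by $40,031.20 − $38,350.68 = $1,680.52.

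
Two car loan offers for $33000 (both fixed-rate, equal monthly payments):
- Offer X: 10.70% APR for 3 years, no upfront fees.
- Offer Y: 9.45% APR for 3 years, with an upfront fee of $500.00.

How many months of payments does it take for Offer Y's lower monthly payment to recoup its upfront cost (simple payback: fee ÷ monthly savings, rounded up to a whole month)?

Offer X: monthly rate = 10.7%/12 = 0.0089167; payment = 33,000 × 0.0089167 / (1 − (1+0.0089167)^−36) = $1,075.70.
Offer Y: monthly rate = 9.45%/12 = 0.0078750; payment = 33,000 × 0.0078750 / (1 − (1+0.0078750)^−36) = $1,056.32.
Monthly savings = $1,075.70 − $1,056.32 = $19.38.
Break-even = $500.00 / $19.38 = 25.80 → 26 months.

26 months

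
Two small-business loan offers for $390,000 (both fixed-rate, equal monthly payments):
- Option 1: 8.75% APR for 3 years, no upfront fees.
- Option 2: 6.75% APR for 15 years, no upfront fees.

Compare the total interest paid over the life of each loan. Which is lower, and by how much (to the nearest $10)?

Option 1: at 8.75% the monthly rate is 0.0072917, so the payment is 390,000 × 0.0072917 / (1 − 1.0072917^−36) = $12,356.57.
Total interest on Option 1 = 36 × $12,356.57 − $390,000 = $54,836.52.
Option 2: at 6.75% the monthly rate is 0.0056250, so the payment is 390,000 × 0.0056250 / (1 − 1.0056250^−180) = $3,451.15.
Total interest on Option 2 = 180 × $3,451.15 − $390,000 = $231,207.00.
Option 1 is lower by $176,370.48.

Option 1 by $176,370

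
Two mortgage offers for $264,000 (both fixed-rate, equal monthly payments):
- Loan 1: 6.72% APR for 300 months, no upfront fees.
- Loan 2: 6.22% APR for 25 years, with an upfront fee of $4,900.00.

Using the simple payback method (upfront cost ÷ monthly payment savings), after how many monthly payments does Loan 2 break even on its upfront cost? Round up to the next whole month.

Loan 1: at 6.72% the monthly rate is 0.0056000, so the payment is 264,000 × 0.0056000 / (1 − 1.0056000^−300) = $1,819.01.
Loan 2: at 6.22% the monthly rate is 0.0051833, so the payment is 264,000 × 0.0051833 / (1 − 1.0051833^−300) = $1,736.63.
Monthly savings = $1,819.01 − $1,736.63 = $82.38.
Break-even = $4,900.00 / $82.38 = 59.48 → 60 months.

60 months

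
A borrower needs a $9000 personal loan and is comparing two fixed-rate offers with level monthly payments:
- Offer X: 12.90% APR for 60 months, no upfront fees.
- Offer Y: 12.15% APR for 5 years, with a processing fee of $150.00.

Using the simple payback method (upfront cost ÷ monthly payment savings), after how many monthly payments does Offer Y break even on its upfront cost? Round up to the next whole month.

Offer X: monthly rate = 12.9%/12 = 0.0107500; payment = 9,000 × 0.0107500 / (1 − (1+0.0107500)^−60) = $204.32.
Offer Y: monthly rate = 12.15%/12 = 0.0101250; payment = 9,000 × 0.0101250 / (1 − (1+0.0101250)^−60) = $200.88.
Monthly savings = $204.32 − $200.88 = $3.44.
Break-even = $150.00 / $3.44 = 43.60 → 44 months.

44 months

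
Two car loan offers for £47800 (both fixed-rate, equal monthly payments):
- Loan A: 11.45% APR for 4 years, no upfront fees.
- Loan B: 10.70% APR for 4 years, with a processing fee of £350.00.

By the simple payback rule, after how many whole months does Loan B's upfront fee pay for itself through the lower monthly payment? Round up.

Loan A: at 11.45% the monthly rate is 0.0095417, so the payment is 47,800 × 0.0095417 / (1 − 1.0095417^−48) = £1,245.89.
Loan B: at 10.70% the monthly rate is 0.0089167, so the payment is 47,800 × 0.0089167 / (1 − 1.0089167^−48) = £1,228.46.
Monthly savings = £1,245.89 − £1,228.46 = £17.43.
Break-even = £350.00 / £17.43 = 20.08 → 21 months.

21 months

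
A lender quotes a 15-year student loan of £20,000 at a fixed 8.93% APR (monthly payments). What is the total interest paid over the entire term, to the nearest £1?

Monthly rate = 8.93%/12 = 0.0074417; payment = 20,000 × 0.0074417 / (1 − (1+0.0074417)^−180) = £202.02.
Total paid = 180 × £202.02 = £36,363.60; interest = £36,363.60 − £20,000 = £16,363.60.

£16,364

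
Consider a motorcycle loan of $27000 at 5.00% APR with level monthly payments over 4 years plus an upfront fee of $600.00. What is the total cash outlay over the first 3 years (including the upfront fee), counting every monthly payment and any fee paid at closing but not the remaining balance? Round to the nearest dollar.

$22,984

Monthly rate = 5%/12 = 0.0041667; payment = 27,000 × 0.0041667 / (1 − (1+0.0041667)^−48) = $621.79.
Total outlay = 36 × $621.79 + $600.00 = $22,984.44.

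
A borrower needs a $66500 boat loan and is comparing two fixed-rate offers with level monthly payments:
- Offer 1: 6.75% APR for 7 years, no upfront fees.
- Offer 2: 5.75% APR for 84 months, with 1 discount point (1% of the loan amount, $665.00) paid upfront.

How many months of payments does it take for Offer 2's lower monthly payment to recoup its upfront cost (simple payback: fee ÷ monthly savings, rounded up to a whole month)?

Offer 1: at 6.75% the monthly rate is 0.0056250, so the payment is 66,500 × 0.0056250 / (1 − 1.0056250^−84) = $995.56.
Offer 2: monthly rate = 5.75%/12 = 0.0047917; payment = 66,500 × 0.0047917 / (1 − (1+0.0047917)^−84) = $963.52.
Monthly savings = $995.56 − $963.52 = $32.04.
Break-even = $665.00 / $32.04 = 20.76 → 21 months.

21 months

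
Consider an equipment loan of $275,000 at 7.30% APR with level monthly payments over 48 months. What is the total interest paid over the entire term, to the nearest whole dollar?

$42,931

Monthly rate = 7.3%/12 = 0.0060833; payment = 275,000 × 0.0060833 / (1 − (1+0.0060833)^−48) = $6,623.56.
Total paid = 48 × $6,623.56 = $317,930.88; interest = $317,930.88 − $275,000 = $42,930.88.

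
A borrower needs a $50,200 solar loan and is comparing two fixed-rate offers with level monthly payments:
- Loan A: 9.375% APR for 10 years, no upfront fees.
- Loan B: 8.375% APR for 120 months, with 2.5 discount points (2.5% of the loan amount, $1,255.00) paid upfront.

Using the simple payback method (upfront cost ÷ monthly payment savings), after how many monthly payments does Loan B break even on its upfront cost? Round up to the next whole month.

Loan A: at 9.375% the monthly rate is 0.0078125, so the payment is 50,200 × 0.0078125 / (1 − 1.0078125^−120) = $646.15.
Loan B: monthly rate = 8.375%/12 = 0.0069792; payment = 50,200 × 0.0069792 / (1 − (1+0.0069792)^−120) = $619.06.
Monthly savings = $646.15 − $619.06 = $27.09.
Break-even = $1,255.00 / $27.09 = 46.33 → 47 months.

47 months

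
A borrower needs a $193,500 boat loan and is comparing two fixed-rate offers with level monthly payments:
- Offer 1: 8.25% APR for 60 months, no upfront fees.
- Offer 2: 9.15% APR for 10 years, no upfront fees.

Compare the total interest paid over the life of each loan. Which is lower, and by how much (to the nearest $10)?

Offer 1 by $59,230

Offer 1: at 8.25% the monthly rate is 0.0068750, so the payment is 193,500 × 0.0068750 / (1 − 1.0068750^−60) = $3,946.67.
Total interest on Offer 1 = 60 × $3,946.67 − $193,500 = $43,300.20.
Offer 2: at 9.15% the monthly rate is 0.0076250, so the payment is 193,500 × 0.0076250 / (1 − 1.0076250^−120) = $2,466.91.
Total interest on Offer 2 = 120 × $2,466.91 − $193,500 = $102,529.20.
Offer 1 is lower by $59,229.00.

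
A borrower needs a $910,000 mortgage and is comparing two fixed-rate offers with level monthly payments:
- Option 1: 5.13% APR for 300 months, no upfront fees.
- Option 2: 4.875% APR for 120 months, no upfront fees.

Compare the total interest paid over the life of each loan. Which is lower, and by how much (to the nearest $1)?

Option 1: monthly rate = 5.13%/12 = 0.0042750; payment = 910,000 × 0.0042750 / (1 − (1+0.0042750)^−300) = $5,388.92.
Total interest on Option 1 = 300 × $5,388.92 − $910,000 = $706,676.00.
Option 2: monthly rate = 4.875%/12 = 0.0040625; payment = 910,000 × 0.0040625 / (1 − (1+0.0040625)^−120) = $9,596.46.
Total interest on Option 2 = 120 × $9,596.46 − $910,000 = $241,575.20.
Option 2 is lower by $465,100.80.

Option 2 by $465,101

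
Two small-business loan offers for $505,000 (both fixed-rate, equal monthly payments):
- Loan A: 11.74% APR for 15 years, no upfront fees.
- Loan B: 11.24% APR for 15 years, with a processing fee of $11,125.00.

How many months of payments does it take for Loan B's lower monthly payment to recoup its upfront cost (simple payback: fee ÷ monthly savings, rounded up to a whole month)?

70 months

Loan A: monthly rate = 11.74%/12 = 0.0097833; payment = 505,000 × 0.0097833 / (1 − (1+0.0097833)^−180) = $5,976.63.
Loan B: monthly rate = 11.24%/12 = 0.0093667; payment = 505,000 × 0.0093667 / (1 − (1+0.0093667)^−180) = $5,816.15.
Monthly savings = $5,976.63 − $5,816.15 = $160.48.
Break-even = $11,125.00 / $160.48 = 69.32 → 70 months.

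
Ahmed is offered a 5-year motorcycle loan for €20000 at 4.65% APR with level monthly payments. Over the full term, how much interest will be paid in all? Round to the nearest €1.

Monthly rate = 4.65%/12 = 0.0038750; payment = 20,000 × 0.0038750 / (1 − (1+0.0038750)^−60) = €374.23.
Total paid = 60 × €374.23 = €22,453.80; interest = €22,453.80 − €20,000 = €2,453.80.

€2,454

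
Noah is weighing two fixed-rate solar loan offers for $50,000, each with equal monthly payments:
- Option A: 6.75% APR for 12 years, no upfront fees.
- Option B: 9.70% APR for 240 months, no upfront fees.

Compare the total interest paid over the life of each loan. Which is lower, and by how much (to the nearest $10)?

Option A by $40,340

Option A: monthly rate = 6.75%/12 = 0.0056250; payment = 50,000 × 0.0056250 / (1 − (1+0.0056250)^−144) = $507.55.
Total interest on Option A = 144 × $507.55 − $50,000 = $23,087.20.
Option B: at 9.70% the monthly rate is 0.0080833, so the payment is 50,000 × 0.0080833 / (1 − 1.0080833^−240) = $472.62.
Total interest on Option B = 240 × $472.62 − $50,000 = $63,428.80.
Option A is lower by $40,341.60.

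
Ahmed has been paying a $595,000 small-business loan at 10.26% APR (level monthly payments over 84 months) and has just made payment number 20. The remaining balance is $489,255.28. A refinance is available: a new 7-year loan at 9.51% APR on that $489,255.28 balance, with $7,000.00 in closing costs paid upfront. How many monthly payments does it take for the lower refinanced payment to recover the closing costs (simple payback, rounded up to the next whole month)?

4 months

Current payment = 595,000 × 10.26%/12 / (1 − (1+0.0085500)^−84) = $9,957.82.
Refinanced payment = 489,255.28 × 0.0079250 / (1 − (1+0.0079250)^−84) = $7,998.89.
Monthly savings = $9,957.82 − $7,998.89 = $1,958.93.
Break-even = $7,000.00 / $1,958.93 = 3.57 → 4 months.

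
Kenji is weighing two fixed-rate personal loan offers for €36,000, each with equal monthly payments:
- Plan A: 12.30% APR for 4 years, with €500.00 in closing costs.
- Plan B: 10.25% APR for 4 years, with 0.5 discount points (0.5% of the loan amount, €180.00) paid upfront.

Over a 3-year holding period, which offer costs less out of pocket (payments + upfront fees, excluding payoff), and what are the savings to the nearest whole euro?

Plan A: monthly rate = 12.3%/12 = 0.0102500; payment = 36,000 × 0.0102500 / (1 − (1+0.0102500)^−48) = €953.33.
Plan B: monthly rate = 10.25%/12 = 0.0085417; payment = 36,000 × 0.0085417 / (1 − (1+0.0085417)^−48) = €917.38.
Over 36 months: Plan A costs 36 × €953.33 + €500.00 = €34,819.88; Plan B costs 36 × €917.38 + €180.00 = €33,205.68.
Plan B is cheaper by €34,819.88 − €33,205.68 = €1,614.20.

Plan B by €1,614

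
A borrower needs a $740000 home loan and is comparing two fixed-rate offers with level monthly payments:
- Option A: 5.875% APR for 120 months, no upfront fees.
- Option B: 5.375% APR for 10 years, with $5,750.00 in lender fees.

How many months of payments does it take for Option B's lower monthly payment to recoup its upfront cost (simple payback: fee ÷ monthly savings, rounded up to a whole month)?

32 months

Option A: monthly rate = 5.875%/12 = 0.0048958; payment = 740,000 × 0.0048958 / (1 − (1+0.0048958)^−120) = $8,169.14.
Option B: at 5.375% the monthly rate is 0.0044792, so the payment is 740,000 × 0.0044792 / (1 − 1.0044792^−120) = $7,985.19.
Monthly savings = $8,169.14 − $7,985.19 = $183.95.
Break-even = $5,750.00 / $183.95 = 31.26 → 32 months.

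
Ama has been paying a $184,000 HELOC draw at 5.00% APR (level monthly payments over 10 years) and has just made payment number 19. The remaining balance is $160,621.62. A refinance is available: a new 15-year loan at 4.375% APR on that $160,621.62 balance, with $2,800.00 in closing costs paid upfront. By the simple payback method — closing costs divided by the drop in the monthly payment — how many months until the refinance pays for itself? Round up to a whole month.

Current payment = 184,000 × 5%/12 / (1 − (1+0.0041667)^−120) = $1,951.61.
Refinanced payment = 160,621.62 × 0.0036458 / (1 − (1+0.0036458)^−180) = $1,218.51.
Monthly savings = $1,951.61 − $1,218.51 = $733.10.
Break-even = $2,800.00 / $733.10 = 3.82 → 4 months.

4 months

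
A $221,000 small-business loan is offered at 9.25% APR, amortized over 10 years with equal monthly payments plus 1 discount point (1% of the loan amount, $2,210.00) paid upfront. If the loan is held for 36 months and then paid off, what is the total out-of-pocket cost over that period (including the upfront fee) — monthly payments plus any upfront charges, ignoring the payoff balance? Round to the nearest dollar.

At 9.25% the monthly rate is 0.0077083, so the payment is 221,000 × 0.0077083 / (1 − 1.0077083^−120) = $2,829.52.
Total outlay = 36 × $2,829.52 + $2,210.00 = $104,072.72.

$104,073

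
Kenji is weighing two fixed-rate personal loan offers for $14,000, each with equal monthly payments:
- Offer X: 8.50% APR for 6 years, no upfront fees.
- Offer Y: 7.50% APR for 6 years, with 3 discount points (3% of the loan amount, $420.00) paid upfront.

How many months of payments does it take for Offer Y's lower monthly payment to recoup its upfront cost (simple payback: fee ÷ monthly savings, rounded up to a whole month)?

Offer X: at 8.50% the monthly rate is 0.0070833, so the payment is 14,000 × 0.0070833 / (1 − 1.0070833^−72) = $248.90.
Offer Y: at 7.50% the monthly rate is 0.0062500, so the payment is 14,000 × 0.0062500 / (1 − 1.0062500^−72) = $242.06.
Monthly savings = $248.90 − $242.06 = $6.84.
Break-even = $420.00 / $6.84 = 61.40 → 62 months.

62 months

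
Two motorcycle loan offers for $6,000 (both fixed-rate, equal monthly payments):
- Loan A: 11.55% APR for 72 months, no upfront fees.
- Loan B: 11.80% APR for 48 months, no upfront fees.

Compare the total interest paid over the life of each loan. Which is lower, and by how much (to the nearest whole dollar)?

Loan A: monthly rate = 11.55%/12 = 0.0096250; payment = 6,000 × 0.0096250 / (1 − (1+0.0096250)^−72) = $115.90.
Total interest on Loan A = 72 × $115.90 − $6,000 = $2,344.80.
Loan B: monthly rate = 11.8%/12 = 0.0098333; payment = 6,000 × 0.0098333 / (1 − (1+0.0098333)^−48) = $157.41.
Total interest on Loan B = 48 × $157.41 − $6,000 = $1,555.68.
Loan B is lower by $789.12.

Loan B by $789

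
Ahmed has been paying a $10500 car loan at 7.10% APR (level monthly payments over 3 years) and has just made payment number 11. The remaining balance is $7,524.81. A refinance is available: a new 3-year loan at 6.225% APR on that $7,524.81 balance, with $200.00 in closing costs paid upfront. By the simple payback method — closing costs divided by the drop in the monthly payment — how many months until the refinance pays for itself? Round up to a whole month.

Current payment = 10,500 × 7.1%/12 / (1 − (1+0.0059167)^−36) = $324.69.
Refinanced payment = 7,524.81 × 0.0051875 / (1 − (1+0.0051875)^−36) = $229.69.
Monthly savings = $324.69 − $229.69 = $95.00.
Break-even = $200.00 / $95.00 = 2.11 → 3 months.

3 months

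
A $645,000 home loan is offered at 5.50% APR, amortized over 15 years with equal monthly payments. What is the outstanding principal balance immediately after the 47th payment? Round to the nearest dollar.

$523,951

With monthly rate i = 5.5%/12 = 0.0045833, the balance after k of n payments is P · [(1+i)^n − (1+i)^k] / [(1+i)^n − 1].
(1+0.0045833)^180 = 2.27758377 and (1+0.0045833)^47 = 1.23976830, so the balance is 645,000 × (2.27758377 − 1.23976830) / (2.27758377 − 1) = $523,950.75.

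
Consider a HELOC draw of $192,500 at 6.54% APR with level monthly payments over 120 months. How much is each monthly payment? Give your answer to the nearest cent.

$2,189.72

At 6.54% the monthly rate is 0.0054500, so the payment is 192,500 × 0.0054500 / (1 − 1.0054500^−120) = $2,189.72.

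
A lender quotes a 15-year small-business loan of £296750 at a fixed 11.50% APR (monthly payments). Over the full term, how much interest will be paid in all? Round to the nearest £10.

£327,240

Monthly rate = 11.5%/12 = 0.0095833; payment = 296,750 × 0.0095833 / (1 − (1+0.0095833)^−180) = £3,466.60.
Total paid = 180 × £3,466.60 = £623,988.00; interest = £623,988.00 − £296,750 = £327,238.00.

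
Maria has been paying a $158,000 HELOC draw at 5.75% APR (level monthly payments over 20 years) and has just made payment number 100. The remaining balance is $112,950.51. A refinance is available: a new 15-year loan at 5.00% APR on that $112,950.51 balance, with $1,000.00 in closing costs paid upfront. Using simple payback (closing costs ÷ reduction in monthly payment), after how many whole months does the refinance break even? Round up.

5 months

Current payment = 158,000 × 5.75%/12 / (1 − (1+0.0047917)^−240) = $1,109.29.
Refinanced payment = 112,950.51 × 0.0041667 / (1 − (1+0.0041667)^−180) = $893.21.
Monthly savings = $1,109.29 − $893.21 = $216.08.
Break-even = $1,000.00 / $216.08 = 4.63 → 5 months.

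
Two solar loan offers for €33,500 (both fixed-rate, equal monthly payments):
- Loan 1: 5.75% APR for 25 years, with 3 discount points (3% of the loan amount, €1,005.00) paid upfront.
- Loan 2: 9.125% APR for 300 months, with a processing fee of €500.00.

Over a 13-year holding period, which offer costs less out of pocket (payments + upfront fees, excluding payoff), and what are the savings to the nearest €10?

Loan 1: monthly rate = 5.75%/12 = 0.0047917; payment = 33,500 × 0.0047917 / (1 − (1+0.0047917)^−300) = €210.75.
Loan 2: monthly rate = 9.125%/12 = 0.0076042; payment = 33,500 × 0.0076042 / (1 − (1+0.0076042)^−300) = €284.00.
Over 156 months: Loan 1 costs 156 × €210.75 + €1,005.00 = €33,882.00; Loan 2 costs 156 × €284.00 + €500.00 = €44,804.00.
Loan 1 is cheaper by €44,804.00 − €33,882.00 = €10,922.00.

Loan 1 by €10,920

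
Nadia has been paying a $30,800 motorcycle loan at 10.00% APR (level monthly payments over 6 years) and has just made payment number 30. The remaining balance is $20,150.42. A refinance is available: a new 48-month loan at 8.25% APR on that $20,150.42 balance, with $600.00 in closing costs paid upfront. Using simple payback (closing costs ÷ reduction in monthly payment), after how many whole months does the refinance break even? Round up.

Current payment = 30,800 × 10%/12 / (1 − (1+0.0083333)^−72) = $570.60.
Refinanced payment = 20,150.42 × 0.0068750 / (1 − (1+0.0068750)^−48) = $494.30.
Monthly savings = $570.60 − $494.30 = $76.30.
Break-even = $600.00 / $76.30 = 7.86 → 8 months.

8 months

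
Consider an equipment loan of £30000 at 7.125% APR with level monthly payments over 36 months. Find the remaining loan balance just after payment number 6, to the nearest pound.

With monthly rate i = 7.125%/12 = 0.0059375, the balance after k of n payments is P · [(1+i)^n − (1+i)^k] / [(1+i)^n − 1].
(1+0.0059375)^36 = 1.23753059 and (1+0.0059375)^6 = 1.03615801, so the balance is 30,000 × (1.23753059 − 1.03615801) / (1.23753059 − 1) = £25,433.26.

£25,433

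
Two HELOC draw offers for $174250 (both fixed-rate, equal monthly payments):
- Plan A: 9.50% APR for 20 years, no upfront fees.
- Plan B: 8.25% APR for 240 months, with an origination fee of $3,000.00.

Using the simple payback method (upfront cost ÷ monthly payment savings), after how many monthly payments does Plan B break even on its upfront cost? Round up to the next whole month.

22 months

Plan A: at 9.50% the monthly rate is 0.0079167, so the payment is 174,250 × 0.0079167 / (1 − 1.0079167^−240) = $1,624.24.
Plan B: at 8.25% the monthly rate is 0.0068750, so the payment is 174,250 × 0.0068750 / (1 − 1.0068750^−240) = $1,484.72.
Monthly savings = $1,624.24 − $1,484.72 = $139.52.
Break-even = $3,000.00 / $139.52 = 21.50 → 22 months.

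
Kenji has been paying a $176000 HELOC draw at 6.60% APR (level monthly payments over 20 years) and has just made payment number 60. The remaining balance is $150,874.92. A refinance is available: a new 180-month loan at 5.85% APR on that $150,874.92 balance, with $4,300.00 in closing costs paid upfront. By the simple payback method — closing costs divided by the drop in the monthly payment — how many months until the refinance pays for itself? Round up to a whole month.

Current payment = 176,000 × 6.6%/12 / (1 − (1+0.0055000)^−240) = $1,322.59.
Refinanced payment = 150,874.92 × 0.0048750 / (1 − (1+0.0048750)^−180) = $1,260.97.
Monthly savings = $1,322.59 − $1,260.97 = $61.62.
Break-even = $4,300.00 / $61.62 = 69.78 → 70 months.

70 months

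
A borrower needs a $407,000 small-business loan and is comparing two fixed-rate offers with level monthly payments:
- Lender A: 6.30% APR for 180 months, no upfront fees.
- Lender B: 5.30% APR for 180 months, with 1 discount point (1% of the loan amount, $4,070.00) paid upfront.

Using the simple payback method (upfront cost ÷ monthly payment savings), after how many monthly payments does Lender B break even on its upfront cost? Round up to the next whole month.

Lender A: monthly rate = 6.3%/12 = 0.0052500; payment = 407,000 × 0.0052500 / (1 − (1+0.0052500)^−180) = $3,500.81.
Lender B: monthly rate = 5.3%/12 = 0.0044167; payment = 407,000 × 0.0044167 / (1 − (1+0.0044167)^−180) = $3,282.49.
Monthly savings = $3,500.81 − $3,282.49 = $218.32.
Break-even = $4,070.00 / $218.32 = 18.64 → 19 months.

19 months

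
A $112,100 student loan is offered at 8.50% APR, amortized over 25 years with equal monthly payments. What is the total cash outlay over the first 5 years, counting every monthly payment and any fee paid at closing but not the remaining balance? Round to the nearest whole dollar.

Monthly rate = 8.5%/12 = 0.0070833; payment = 112,100 × 0.0070833 / (1 − (1+0.0070833)^−300) = $902.66.
Total outlay = 60 × $902.66 = $54,159.60.

$54,160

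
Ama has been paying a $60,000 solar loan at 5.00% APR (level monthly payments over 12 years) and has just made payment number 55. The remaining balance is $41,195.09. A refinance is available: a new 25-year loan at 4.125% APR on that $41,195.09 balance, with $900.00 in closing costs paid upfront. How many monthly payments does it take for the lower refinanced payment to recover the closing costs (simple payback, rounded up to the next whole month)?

Current payment = 60,000 × 5%/12 / (1 − (1+0.0041667)^−144) = $554.93.
Refinanced payment = 41,195.09 × 0.0034375 / (1 − (1+0.0034375)^−300) = $220.30.
Monthly savings = $554.93 − $220.30 = $334.63.
Break-even = $900.00 / $334.63 = 2.69 → 3 months.

3 months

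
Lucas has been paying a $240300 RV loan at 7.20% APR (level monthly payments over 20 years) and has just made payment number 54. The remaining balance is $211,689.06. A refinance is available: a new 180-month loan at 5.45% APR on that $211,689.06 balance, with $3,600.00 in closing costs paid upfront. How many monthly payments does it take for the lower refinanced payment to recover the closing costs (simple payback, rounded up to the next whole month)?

Current payment = 240,300 × 7.2%/12 / (1 − (1+0.0060000)^−240) = $1,892.00.
Refinanced payment = 211,689.06 × 0.0045417 / (1 − (1+0.0045417)^−180) = $1,724.06.
Monthly savings = $1,892.00 − $1,724.06 = $167.94.
Break-even = $3,600.00 / $167.94 = 21.44 → 22 months.

22 months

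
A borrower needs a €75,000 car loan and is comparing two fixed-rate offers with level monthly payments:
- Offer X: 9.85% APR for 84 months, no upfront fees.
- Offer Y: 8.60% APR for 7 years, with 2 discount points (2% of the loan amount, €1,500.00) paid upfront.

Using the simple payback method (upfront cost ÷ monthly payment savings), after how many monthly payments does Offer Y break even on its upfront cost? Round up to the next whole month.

Offer X: monthly rate = 9.85%/12 = 0.0082083; payment = 75,000 × 0.0082083 / (1 − (1+0.0082083)^−84) = €1,239.28.
Offer Y: monthly rate = 8.6%/12 = 0.0071667; payment = 75,000 × 0.0071667 / (1 − (1+0.0071667)^−84) = €1,191.51.
Monthly savings = €1,239.28 − €1,191.51 = €47.77.
Break-even = €1,500.00 / €47.77 = 31.40 → 32 months.

32 months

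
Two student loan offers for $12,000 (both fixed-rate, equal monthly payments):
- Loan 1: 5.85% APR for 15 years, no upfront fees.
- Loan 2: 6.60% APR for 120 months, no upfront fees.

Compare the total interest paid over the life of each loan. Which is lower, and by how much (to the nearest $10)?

Loan 1: monthly rate = 5.85%/12 = 0.0048750; payment = 12,000 × 0.0048750 / (1 − (1+0.0048750)^−180) = $100.29.
Total interest on Loan 1 = 180 × $100.29 − $12,000 = $6,052.20.
Loan 2: at 6.60% the monthly rate is 0.0055000, so the payment is 12,000 × 0.0055000 / (1 − 1.0055000^−120) = $136.87.
Total interest on Loan 2 = 120 × $136.87 − $12,000 = $4,424.40.
Loan 2 is lower by $1,627.80.

Loan 2 by $1,630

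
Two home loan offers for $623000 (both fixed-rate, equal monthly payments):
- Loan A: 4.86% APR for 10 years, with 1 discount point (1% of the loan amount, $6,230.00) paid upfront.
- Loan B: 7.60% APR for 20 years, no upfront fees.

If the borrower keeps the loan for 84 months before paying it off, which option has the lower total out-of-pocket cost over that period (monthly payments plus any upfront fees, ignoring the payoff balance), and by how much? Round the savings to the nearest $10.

Loan B by $132,930

Loan A: monthly rate = 4.86%/12 = 0.0040500; payment = 623,000 × 0.0040500 / (1 − (1+0.0040500)^−120) = $6,565.33.
Loan B: monthly rate = 7.6%/12 = 0.0063333; payment = 623,000 × 0.0063333 / (1 − (1+0.0063333)^−240) = $5,057.01.
Over 84 months: Loan A costs 84 × $6,565.33 + $6,230.00 = $557,717.72; Loan B costs 84 × $5,057.01 = $424,788.84.
Loan B is cheaper by $557,717.72 − $424,788.84 = $132,928.88.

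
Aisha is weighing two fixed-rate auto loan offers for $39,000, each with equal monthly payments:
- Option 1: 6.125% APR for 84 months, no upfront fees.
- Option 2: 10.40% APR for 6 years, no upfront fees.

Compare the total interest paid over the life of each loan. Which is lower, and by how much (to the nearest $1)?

Option 1: monthly rate = 6.125%/12 = 0.0051042; payment = 39,000 × 0.0051042 / (1 − (1+0.0051042)^−84) = $572.07.
Total interest on Option 1 = 84 × $572.07 − $39,000 = $9,053.88.
Option 2: at 10.40% the monthly rate is 0.0086667, so the payment is 39,000 × 0.0086667 / (1 − 1.0086667^−72) = $730.40.
Total interest on Option 2 = 72 × $730.40 − $39,000 = $13,588.80.
Option 1 is lower by $4,534.92.

Option 1 by $4,535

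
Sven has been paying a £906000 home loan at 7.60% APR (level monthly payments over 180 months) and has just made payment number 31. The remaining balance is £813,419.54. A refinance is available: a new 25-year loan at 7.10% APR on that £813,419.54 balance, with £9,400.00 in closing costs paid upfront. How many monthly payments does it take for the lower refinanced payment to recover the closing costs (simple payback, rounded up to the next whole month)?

4 months

Current payment = 906,000 × 7.6%/12 / (1 − (1+0.0063333)^−180) = £8,450.30.
Refinanced payment = 813,419.54 × 0.0059167 / (1 − (1+0.0059167)^−300) = £5,801.07.
Monthly savings = £8,450.30 − £5,801.07 = £2,649.23.
Break-even = £9,400.00 / £2,649.23 = 3.55 → 4 months.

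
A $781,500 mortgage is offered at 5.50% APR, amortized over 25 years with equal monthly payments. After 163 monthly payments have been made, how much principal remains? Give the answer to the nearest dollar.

$487,446

With monthly rate i = 5.5%/12 = 0.0045833, the balance after k of n payments is P · [(1+i)^n − (1+i)^k] / [(1+i)^n − 1].
(1+0.0045833)^300 = 3.94267156 and (1+0.0045833)^163 = 2.10723462, so the balance is 781,500 × (3.94267156 − 2.10723462) / (3.94267156 − 1) = $487,446.17.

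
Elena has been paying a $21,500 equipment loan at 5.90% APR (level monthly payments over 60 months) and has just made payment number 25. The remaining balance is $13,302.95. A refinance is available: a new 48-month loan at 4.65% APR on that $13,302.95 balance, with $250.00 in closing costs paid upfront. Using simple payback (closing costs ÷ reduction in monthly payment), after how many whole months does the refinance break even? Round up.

3 months

Current payment = 21,500 × 5.9%/12 / (1 − (1+0.0049167)^−60) = $414.66.
Refinanced payment = 13,302.95 × 0.0038750 / (1 − (1+0.0038750)^−48) = $304.25.
Monthly savings = $414.66 − $304.25 = $110.41.
Break-even = $250.00 / $110.41 = 2.26 → 3 months.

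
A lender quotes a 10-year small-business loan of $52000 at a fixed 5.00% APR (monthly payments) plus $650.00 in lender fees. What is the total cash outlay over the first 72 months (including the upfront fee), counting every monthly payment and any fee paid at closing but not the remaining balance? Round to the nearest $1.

$40,361

Monthly rate = 5%/12 = 0.0041667; payment = 52,000 × 0.0041667 / (1 − (1+0.0041667)^−120) = $551.54.
Total outlay = 72 × $551.54 + $650.00 = $40,360.88.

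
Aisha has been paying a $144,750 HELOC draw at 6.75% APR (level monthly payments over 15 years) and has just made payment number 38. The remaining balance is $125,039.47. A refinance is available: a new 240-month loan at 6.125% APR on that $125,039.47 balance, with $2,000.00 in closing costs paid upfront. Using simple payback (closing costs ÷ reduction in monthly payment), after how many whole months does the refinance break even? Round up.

Current payment = 144,750 × 6.75%/12 / (1 − (1+0.0056250)^−180) = $1,280.91.
Refinanced payment = 125,039.47 × 0.0051042 / (1 − (1+0.0051042)^−240) = $904.86.
Monthly savings = $1,280.91 − $904.86 = $376.05.
Break-even = $2,000.00 / $376.05 = 5.32 → 6 months.

6 months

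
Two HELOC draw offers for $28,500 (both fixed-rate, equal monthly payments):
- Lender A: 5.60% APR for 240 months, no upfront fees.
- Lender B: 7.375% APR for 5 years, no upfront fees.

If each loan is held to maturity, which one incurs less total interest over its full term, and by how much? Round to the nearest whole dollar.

Lender B by $13,275

Lender A: monthly rate = 5.6%/12 = 0.0046667; payment = 28,500 × 0.0046667 / (1 − (1+0.0046667)^−240) = $197.66.
Total interest on Lender A = 240 × $197.66 − $28,500 = $18,938.40.
Lender B: at 7.375% the monthly rate is 0.0061458, so the payment is 28,500 × 0.0061458 / (1 − 1.0061458^−60) = $569.39.
Total interest on Lender B = 60 × $569.39 − $28,500 = $5,663.40.
Lender B is lower by $13,275.00.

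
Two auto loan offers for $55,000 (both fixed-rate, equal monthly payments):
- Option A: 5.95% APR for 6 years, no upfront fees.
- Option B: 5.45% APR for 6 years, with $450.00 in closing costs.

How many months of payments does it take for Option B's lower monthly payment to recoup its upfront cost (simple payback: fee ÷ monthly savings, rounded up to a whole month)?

35 months

Option A: monthly rate = 5.95%/12 = 0.0049583; payment = 55,000 × 0.0049583 / (1 − (1+0.0049583)^−72) = $910.21.
Option B: monthly rate = 5.45%/12 = 0.0045417; payment = 55,000 × 0.0045417 / (1 − (1+0.0045417)^−72) = $897.30.
Monthly savings = $910.21 − $897.30 = $12.91.
Break-even = $450.00 / $12.91 = 34.86 → 35 months.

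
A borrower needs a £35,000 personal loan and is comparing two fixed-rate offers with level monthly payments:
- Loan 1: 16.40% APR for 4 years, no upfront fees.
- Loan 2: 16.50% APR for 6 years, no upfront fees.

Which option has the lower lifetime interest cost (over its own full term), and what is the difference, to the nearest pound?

Loan 1: at 16.40% the monthly rate is 0.0136667, so the payment is 35,000 × 0.0136667 / (1 − 1.0136667^−48) = £999.09.
Total interest on Loan 1 = 48 × £999.09 − £35,000 = £12,956.32.
Loan 2: at 16.50% the monthly rate is 0.0137500, so the payment is 35,000 × 0.0137500 / (1 − 1.0137500^−72) = £768.88.
Total interest on Loan 2 = 72 × £768.88 − £35,000 = £20,359.36.
Loan 1 is lower by £7,403.04.

Loan 1 by £7,403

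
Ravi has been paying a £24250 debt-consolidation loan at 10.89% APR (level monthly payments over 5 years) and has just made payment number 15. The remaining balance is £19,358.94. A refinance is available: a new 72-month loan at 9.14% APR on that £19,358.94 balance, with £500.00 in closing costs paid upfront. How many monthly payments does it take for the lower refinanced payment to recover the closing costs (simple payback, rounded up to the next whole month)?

3 months

Current payment = 24,250 × 10.89%/12 / (1 − (1+0.0090750)^−60) = £525.92.
Refinanced payment = 19,358.94 × 0.0076167 / (1 − (1+0.0076167)^−72) = £350.30.
Monthly savings = £525.92 − £350.30 = £175.62.
Break-even = £500.00 / £175.62 = 2.85 → 3 months.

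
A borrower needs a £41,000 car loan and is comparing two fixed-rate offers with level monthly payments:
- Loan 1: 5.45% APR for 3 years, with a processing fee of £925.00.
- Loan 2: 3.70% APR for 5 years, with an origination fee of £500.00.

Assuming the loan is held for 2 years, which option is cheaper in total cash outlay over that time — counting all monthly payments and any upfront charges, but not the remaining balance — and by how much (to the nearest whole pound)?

Loan 1: at 5.45% the monthly rate is 0.0045417, so the payment is 41,000 × 0.0045417 / (1 − 1.0045417^−36) = £1,237.11.
Loan 2: monthly rate = 3.7%/12 = 0.0030833; payment = 41,000 × 0.0030833 / (1 − (1+0.0030833)^−60) = £749.54.
Over 24 months: Loan 1 costs 24 × £1,237.11 + £925.00 = £30,615.64; Loan 2 costs 24 × £749.54 + £500.00 = £18,488.96.
Loan 2 is cheaper by £30,615.64 − £18,488.96 = £12,126.68.

Loan 2 by £12,127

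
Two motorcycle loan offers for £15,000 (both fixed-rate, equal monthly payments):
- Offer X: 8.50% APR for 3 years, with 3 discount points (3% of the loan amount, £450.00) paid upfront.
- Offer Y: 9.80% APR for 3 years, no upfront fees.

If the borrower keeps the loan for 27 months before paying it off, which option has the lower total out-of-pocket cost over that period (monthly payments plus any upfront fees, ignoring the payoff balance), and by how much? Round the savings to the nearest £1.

Offer Y by £205

Offer X: monthly rate = 8.5%/12 = 0.0070833; payment = 15,000 × 0.0070833 / (1 − (1+0.0070833)^−36) = £473.51.
Offer Y: at 9.80% the monthly rate is 0.0081667, so the payment is 15,000 × 0.0081667 / (1 − 1.0081667^−36) = £482.60.
Over 27 months: Offer X costs 27 × £473.51 + £450.00 = £13,234.77; Offer Y costs 27 × £482.60 = £13,030.20.
Offer Y is cheaper by £13,234.77 − £13,030.20 = £204.57.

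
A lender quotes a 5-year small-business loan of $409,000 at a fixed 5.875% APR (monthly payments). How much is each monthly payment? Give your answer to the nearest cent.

$7,883.37

At 5.875% the monthly rate is 0.0048958, so the payment is 409,000 × 0.0048958 / (1 − 1.0048958^−60) = $7,883.37.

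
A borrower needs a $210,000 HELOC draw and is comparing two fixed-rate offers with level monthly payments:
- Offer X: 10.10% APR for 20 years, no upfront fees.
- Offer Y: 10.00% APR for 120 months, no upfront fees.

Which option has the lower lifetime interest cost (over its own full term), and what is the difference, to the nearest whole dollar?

Offer X: monthly rate = 10.1%/12 = 0.0084167; payment = 210,000 × 0.0084167 / (1 − (1+0.0084167)^−240) = $2,040.48.
Total interest on Offer X = 240 × $2,040.48 − $210,000 = $279,715.20.
Offer Y: at 10.00% the monthly rate is 0.0083333, so the payment is 210,000 × 0.0083333 / (1 − 1.0083333^−120) = $2,775.17.
Total interest on Offer Y = 120 × $2,775.17 − $210,000 = $123,020.40.
Offer Y is lower by $156,694.80.

Offer Y by $156,695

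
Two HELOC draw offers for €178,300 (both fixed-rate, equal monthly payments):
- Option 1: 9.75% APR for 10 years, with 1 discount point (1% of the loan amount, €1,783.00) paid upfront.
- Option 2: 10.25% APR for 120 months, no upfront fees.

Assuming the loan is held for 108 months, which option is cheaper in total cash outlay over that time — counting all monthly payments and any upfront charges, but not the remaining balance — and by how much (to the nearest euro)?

Option 1 by €3,549

Option 1: at 9.75% the monthly rate is 0.0081250, so the payment is 178,300 × 0.0081250 / (1 − 1.0081250^−120) = €2,331.63.
Option 2: at 10.25% the monthly rate is 0.0085417, so the payment is 178,300 × 0.0085417 / (1 − 1.0085417^−120) = €2,381.00.
Over 108 months: Option 1 costs 108 × €2,331.63 + €1,783.00 = €253,599.04; Option 2 costs 108 × €2,381.00 = €257,148.00.
Option 1 is cheaper by €257,148.00 − €253,599.04 = €3,548.96.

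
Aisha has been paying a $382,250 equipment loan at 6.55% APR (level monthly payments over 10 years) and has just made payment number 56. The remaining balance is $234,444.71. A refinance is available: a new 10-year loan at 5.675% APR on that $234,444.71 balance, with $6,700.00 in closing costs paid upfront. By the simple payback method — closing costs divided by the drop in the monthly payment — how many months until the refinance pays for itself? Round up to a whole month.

Current payment = 382,250 × 6.55%/12 / (1 − (1+0.0054583)^−120) = $4,350.10.
Refinanced payment = 234,444.71 × 0.0047292 / (1 − (1+0.0047292)^−120) = $2,564.72.
Monthly savings = $4,350.10 − $2,564.72 = $1,785.38.
Break-even = $6,700.00 / $1,785.38 = 3.75 → 4 months.

4 months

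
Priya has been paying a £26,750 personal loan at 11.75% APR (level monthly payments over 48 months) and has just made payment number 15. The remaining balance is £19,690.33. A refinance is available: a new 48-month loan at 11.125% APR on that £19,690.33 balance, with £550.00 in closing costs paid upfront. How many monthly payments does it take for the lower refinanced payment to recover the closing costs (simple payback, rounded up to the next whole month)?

3 months

Current payment = 26,750 × 11.75%/12 / (1 − (1+0.0097917)^−48) = £701.15.
Refinanced payment = 19,690.33 × 0.0092708 / (1 − (1+0.0092708)^−48) = £510.10.
Monthly savings = £701.15 − £510.10 = £191.05.
Break-even = £550.00 / £191.05 = 2.88 → 3 months.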